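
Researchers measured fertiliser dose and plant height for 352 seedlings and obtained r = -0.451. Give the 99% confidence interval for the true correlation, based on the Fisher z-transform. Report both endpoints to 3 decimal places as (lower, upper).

z_r = atanh(-0.451) = -0.485955;  SE = 1/√(n−3) = 1/√349 = 0.053529
z-limits: -0.485955 ± 2.576·0.053529 = -0.485955 ± 0.137891 = [-0.623846, -0.348064]
ρ-limits: (tanh -0.623846, tanh -0.348064) = (-0.554, -0.335)

(-0.554, -0.335)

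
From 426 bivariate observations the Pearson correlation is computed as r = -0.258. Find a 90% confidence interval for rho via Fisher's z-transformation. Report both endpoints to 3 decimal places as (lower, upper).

z_r = atanh(-0.258) = -0.263965;  SE = 1/√(n−3) = 1/√423 = 0.048622
z-limits: -0.263965 ± 1.645·0.048622 = -0.263965 ± 0.079983 = [-0.343948, -0.183982]
ρ-limits: (tanh -0.343948, tanh -0.183982) = (-0.331, -0.182)

(-0.331, -0.182)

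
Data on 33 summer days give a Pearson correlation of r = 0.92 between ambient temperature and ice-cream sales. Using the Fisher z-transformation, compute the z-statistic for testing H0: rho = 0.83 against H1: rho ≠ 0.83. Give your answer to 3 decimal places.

2.196

Fisher z: atanh(0.92) = 1.589027, atanh(0.83) = 1.188136
z = (z_r − z_0)·√(n−3) = (1.589027 − 1.188136)·√30 = 0.400891 · 5.477226 = 2.196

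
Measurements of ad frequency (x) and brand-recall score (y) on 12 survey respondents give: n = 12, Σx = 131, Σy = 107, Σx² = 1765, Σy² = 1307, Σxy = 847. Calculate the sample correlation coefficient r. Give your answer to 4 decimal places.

S_xy = nΣxy − ΣxΣy = 12·847 − 131·107 = 10164 − 14017 = -3853
S_xx = nΣx² − (Σx)² = 12·1765 − 131² = 21180 − 17161 = 4019
S_yy = nΣy² − (Σy)² = 12·1307 − 107² = 15684 − 11449 = 4235
r = S_xy / √(S_xx·S_yy) = -3853 / √(4019·4235) = -3853 / √17020465 = -3853 / 4125.5866 = -0.9339

-0.9339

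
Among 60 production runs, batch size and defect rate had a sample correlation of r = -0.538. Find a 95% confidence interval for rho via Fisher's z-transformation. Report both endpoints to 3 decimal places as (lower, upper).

(-0.697, -0.329)

z_r = atanh(-0.538) = -0.601337;  SE = 1/√(n−3) = 1/√57 = 0.132453
z-limits: -0.601337 ± 1.960·0.132453 = -0.601337 ± 0.259608 = [-0.860945, -0.341729]
ρ-limits: (tanh -0.860945, tanh -0.341729) = (-0.697, -0.329)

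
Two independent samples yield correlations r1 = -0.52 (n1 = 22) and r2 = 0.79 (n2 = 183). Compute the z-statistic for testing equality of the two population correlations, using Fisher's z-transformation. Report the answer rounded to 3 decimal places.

-6.831

Fisher z-transforms: z1 = atanh(-0.52) = -0.576340, z2 = atanh(0.79) = 1.071432; difference d = -1.647772
Var(d) = 1/19 + 1/180 = 0.0526316 + 0.0055556 = 0.0581872
z = d/√Var(d) = -1.647772 / √0.0581872 = -1.647772 / 0.241220 = -6.831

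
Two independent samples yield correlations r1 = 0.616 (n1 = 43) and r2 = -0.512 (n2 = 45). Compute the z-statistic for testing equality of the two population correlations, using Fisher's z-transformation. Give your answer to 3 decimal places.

Fisher z-transforms: z1 = atanh(0.616) = 0.718533, z2 = atanh(-0.512) = -0.565437; difference d = 1.283970
Var(d) = 1/40 + 1/42 = 0.0250000 + 0.0238095 = 0.0488095
z = d/√Var(d) = 1.283970 / √0.0488095 = 1.283970 / 0.220929 = 5.812

5.812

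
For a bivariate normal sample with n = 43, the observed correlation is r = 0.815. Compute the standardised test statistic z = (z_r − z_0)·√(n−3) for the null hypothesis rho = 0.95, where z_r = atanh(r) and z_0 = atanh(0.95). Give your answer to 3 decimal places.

z_r = atanh(0.815) = 1.141742,  z_0 = atanh(0.95) = 1.831781
SE = 1/√(n−3) = 1/√40 = 0.158114
z = (z_r − z_0)/SE = (1.141742 − 1.831781) / 0.158114 = -0.690039 / 0.158114 = -4.364

-4.364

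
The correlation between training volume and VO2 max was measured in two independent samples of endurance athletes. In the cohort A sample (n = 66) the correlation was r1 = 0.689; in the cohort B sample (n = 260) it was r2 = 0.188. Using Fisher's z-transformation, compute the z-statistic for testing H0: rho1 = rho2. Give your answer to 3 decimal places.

4.665

Fisher z-transforms: z1 = atanh(0.689) = 0.846050, z2 = atanh(0.188) = 0.190263; difference d = 0.655787
Var(d) = 1/63 + 1/257 = 0.0158730 + 0.0038911 = 0.0197641
z = d/√Var(d) = 0.655787 / √0.0197641 = 0.655787 / 0.140585 = 4.665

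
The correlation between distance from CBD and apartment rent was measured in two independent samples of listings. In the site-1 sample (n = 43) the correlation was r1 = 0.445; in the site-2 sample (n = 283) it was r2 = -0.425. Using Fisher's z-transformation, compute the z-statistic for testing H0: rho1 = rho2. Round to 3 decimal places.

z1 = atanh(0.445) = 0.478448,  z2 = atanh(-0.425) = -0.453779
SE = √(1/(n1−3) + 1/(n2−3)) = √(1/40 + 1/280) = √(0.0250000 + 0.0035714) = √0.0285714 = 0.169031
z = (z1 − z2)/SE = (0.478448 − (-0.453779)) / 0.169031 = 0.932227 / 0.169031 = 5.515

5.515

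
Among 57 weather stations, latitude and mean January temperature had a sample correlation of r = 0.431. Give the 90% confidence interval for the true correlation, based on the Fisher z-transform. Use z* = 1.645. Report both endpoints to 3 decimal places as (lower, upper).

Fisher z: z_r = atanh(r) = ½·ln((1+0.431)/(1−0.431)) = 0.461124
SE(z) = 1/√(n−3) = 1/√54 = 0.136083
90% ⇒ z* = 1.645; margin = 1.645·0.136083 = 0.223857
CI on z-scale: (0.237267, 0.684981)
Back-transform: tanh(0.237267) = 0.232913, tanh(0.684981) = 0.594748

(0.233, 0.595)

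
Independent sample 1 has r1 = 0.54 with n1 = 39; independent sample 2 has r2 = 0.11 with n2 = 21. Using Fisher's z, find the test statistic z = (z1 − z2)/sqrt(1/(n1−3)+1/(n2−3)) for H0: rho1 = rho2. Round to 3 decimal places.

z1 = atanh(0.54) = 0.604156,  z2 = atanh(0.11) = 0.110447
SE = √(1/(n1−3) + 1/(n2−3)) = √(1/36 + 1/18) = √(0.0277778 + 0.0555556) = √0.0833334 = 0.288675
z = (z1 − z2)/SE = (0.604156 − 0.110447) / 0.288675 = 0.493709 / 0.288675 = 1.710

1.710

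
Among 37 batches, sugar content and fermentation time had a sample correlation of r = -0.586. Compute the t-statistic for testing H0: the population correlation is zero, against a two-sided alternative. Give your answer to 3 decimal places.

-4.278

t = r·√(n−2) / √(1−r²) with r = -0.586, n = 37
  = -0.586·√35 / √(1 − 0.343396)
  = -0.586·5.916080 / 0.810311
  = -3.466823 / 0.810311 = -4.278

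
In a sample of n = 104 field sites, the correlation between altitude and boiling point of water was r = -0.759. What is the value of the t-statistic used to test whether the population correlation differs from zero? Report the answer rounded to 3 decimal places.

-11.773

1 − r² = 1 − 0.576081 = 0.423919;  √(1−r²) = 0.651091
√(n−2) = √102 = 10.099505
t = r·√(n−2)/√(1−r²) = -0.759 · 10.099505 / 0.651091 = -11.773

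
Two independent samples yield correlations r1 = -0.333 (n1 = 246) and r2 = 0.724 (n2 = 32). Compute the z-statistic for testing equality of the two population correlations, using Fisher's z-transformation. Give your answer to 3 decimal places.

z1 = atanh(-0.333) = -0.346199,  z2 = atanh(0.724) = 0.916001
SE = √(1/(n1−3) + 1/(n2−3)) = √(1/243 + 1/29) = √(0.0041152 + 0.0344828) = √0.0385980 = 0.196464
z = (z1 − z2)/SE = (-0.346199 − 0.916001) / 0.196464 = -1.262200 / 0.196464 = -6.425

-6.425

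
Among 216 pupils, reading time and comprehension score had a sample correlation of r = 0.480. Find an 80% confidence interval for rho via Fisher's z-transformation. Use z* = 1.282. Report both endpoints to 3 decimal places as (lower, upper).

(0.410, 0.545)

Fisher z: z_r = atanh(r) = ½·ln((1+0.480)/(1−0.480)) = 0.522984
SE(z) = 1/√(n−3) = 1/√213 = 0.068519
80% ⇒ z* = 1.282; margin = 1.282·0.068519 = 0.087841
CI on z-scale: (0.435143, 0.610825)
Back-transform: tanh(0.435143) = 0.409610, tanh(0.610825) = 0.544708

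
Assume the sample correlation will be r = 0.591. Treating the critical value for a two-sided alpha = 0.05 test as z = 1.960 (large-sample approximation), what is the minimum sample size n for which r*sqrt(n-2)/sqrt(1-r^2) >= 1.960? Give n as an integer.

r√(n−2)/√(1−r²) ≥ 1.960  ⇔  n−2 ≥ (1.960)²·(1−r²)/r²
(1−r²)/r² = (1−0.349281)/0.349281 = 1.8630
n ≥ 2 + 3.8416·1.8630 = 2 + 7.1569 = 9.1569
⌈9.1569⌉ = 10

10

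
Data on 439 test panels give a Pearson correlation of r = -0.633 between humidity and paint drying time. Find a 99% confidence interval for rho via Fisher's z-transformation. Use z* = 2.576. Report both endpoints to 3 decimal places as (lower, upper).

z_r = atanh(-0.633) = -0.746406;  SE = 1/√(n−3) = 1/√436 = 0.047891
z-limits: -0.746406 ± 2.576·0.047891 = -0.746406 ± 0.123367 = [-0.869773, -0.623039]
ρ-limits: (tanh -0.869773, tanh -0.623039) = (-0.701, -0.553)

(-0.701, -0.553)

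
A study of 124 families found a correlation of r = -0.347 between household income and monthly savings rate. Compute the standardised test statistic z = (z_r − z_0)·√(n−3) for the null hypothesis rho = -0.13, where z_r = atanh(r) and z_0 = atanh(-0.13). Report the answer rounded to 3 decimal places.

-2.544

z_r = atanh(-0.347) = -0.362029,  z_0 = atanh(-0.13) = -0.130740
SE = 1/√(n−3) = 1/√121 = 0.090909
z = (z_r − z_0)/SE = (-0.362029 − (-0.130740)) / 0.090909 = -0.231289 / 0.090909 = -2.544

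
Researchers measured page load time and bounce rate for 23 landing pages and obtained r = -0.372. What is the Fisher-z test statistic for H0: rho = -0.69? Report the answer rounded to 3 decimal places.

2.045

Fisher z: atanh(-0.372) = -0.390742, atanh(-0.69) = -0.847956
z = (z_r − z_0)·√(n−3) = (-0.390742 − (-0.847956))·√20 = 0.457214 · 4.472136 = 2.045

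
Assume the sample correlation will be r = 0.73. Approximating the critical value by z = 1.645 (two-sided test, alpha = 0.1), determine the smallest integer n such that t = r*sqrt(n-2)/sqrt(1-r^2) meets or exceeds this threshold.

Need r·√(n−2)/√(1−r²) ≥ 1.645
√(n−2) ≥ 1.645·√(1−0.5329) / 0.73 = 1.645·0.683447 / 0.73 = 1.5401
n−2 ≥ 2.3719  ⇒  n ≥ 4.3719
Smallest integer n = 5

5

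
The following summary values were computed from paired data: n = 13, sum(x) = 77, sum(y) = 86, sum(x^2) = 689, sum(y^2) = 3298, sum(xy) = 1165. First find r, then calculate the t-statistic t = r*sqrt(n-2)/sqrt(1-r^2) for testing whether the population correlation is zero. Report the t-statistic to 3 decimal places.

Numerator: nΣxy − (Σx)(Σy) = 13·1165 − (77)(86) = 8523
Denominator: √[(nΣx²−(Σx)²)(nΣy²−(Σy)²)]
  nΣx²−(Σx)² = 13·689 − 5929 = 3028;  nΣy²−(Σy)² = 13·3298 − 7396 = 35478
  √(3028·35478) = √107427384 = 10364.7182
r = 8523 / 10364.7182 = 0.8223
t = r·√(n−2)/√(1−r²) = 0.8223·√11 / √(1−0.676177) = 2.727261 / 0.569054 = 4.793

4.793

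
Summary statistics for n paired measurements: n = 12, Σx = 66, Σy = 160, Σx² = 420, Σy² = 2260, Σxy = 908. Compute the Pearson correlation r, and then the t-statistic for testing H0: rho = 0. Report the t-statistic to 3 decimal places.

Numerator: nΣxy − (Σx)(Σy) = 12·908 − (66)(160) = 336
Denominator: √[(nΣx²−(Σx)²)(nΣy²−(Σy)²)]
  nΣx²−(Σx)² = 12·420 − 4356 = 684;  nΣy²−(Σy)² = 12·2260 − 25600 = 1520
  √(684·1520) = √1039680 = 1019.6470
r = 336 / 1019.6470 = 0.3295
t = r·√(n−2)/√(1−r²) = 0.3295·√10 / √(1−0.108570) = 1.041970 / 0.944156 = 1.104

1.104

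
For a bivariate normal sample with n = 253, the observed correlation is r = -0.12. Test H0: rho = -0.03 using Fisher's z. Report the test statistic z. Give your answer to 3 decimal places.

z_r = atanh(-0.12) = -0.120581,  z_0 = atanh(-0.03) = -0.030009
SE = 1/√(n−3) = 1/√250 = 0.063246
z = (z_r − z_0)/SE = (-0.120581 − (-0.030009)) / 0.063246 = -0.090572 / 0.063246 = -1.432

-1.432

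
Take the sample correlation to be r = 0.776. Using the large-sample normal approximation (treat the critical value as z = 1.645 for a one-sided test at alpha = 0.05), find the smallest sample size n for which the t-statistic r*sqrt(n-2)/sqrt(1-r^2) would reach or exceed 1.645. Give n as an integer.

4

Need r·√(n−2)/√(1−r²) ≥ 1.645
√(n−2) ≥ 1.645·√(1−0.602176) / 0.776 = 1.645·0.630733 / 0.776 = 1.3371
n−2 ≥ 1.7878  ⇒  n ≥ 3.7878
Smallest integer n = 4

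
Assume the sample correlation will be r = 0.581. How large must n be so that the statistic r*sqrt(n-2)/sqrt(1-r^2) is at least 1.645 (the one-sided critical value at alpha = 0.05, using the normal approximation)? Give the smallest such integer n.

Need r·√(n−2)/√(1−r²) ≥ 1.645
√(n−2) ≥ 1.645·√(1−0.337561) / 0.581 = 1.645·0.813904 / 0.581 = 2.3044
n−2 ≥ 5.3103  ⇒  n ≥ 7.3103
Smallest integer n = 8

8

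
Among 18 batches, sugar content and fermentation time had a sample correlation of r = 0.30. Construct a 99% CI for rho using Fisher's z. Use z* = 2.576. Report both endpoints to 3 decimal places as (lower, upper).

(-0.341, 0.751)

Fisher z: z_r = atanh(r) = ½·ln((1+0.30)/(1−0.30)) = 0.309520
SE(z) = 1/√(n−3) = 1/√15 = 0.258199
99% ⇒ z* = 2.576; margin = 2.576·0.258199 = 0.665121
CI on z-scale: (-0.355601, 0.974641)
Back-transform: tanh(-0.355601) = -0.341333, tanh(0.974641) = 0.750737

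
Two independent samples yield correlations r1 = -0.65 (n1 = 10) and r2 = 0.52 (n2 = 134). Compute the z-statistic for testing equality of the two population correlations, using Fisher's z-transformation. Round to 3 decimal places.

z1 = atanh(-0.65) = -0.775299,  z2 = atanh(0.52) = 0.576340
SE = √(1/(n1−3) + 1/(n2−3)) = √(1/7 + 1/131) = √(0.1428571 + 0.0076336) = √0.1504907 = 0.387931
z = (z1 − z2)/SE = (-0.775299 − 0.576340) / 0.387931 = -1.351639 / 0.387931 = -3.484

-3.484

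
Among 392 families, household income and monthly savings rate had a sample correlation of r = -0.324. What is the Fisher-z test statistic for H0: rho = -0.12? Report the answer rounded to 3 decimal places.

-4.251

Fisher z: atanh(-0.324) = -0.336110, atanh(-0.12) = -0.120581
z = (z_r − z_0)·√(n−3) = (-0.336110 − (-0.120581))·√389 = -0.215529 · 19.723083 = -4.251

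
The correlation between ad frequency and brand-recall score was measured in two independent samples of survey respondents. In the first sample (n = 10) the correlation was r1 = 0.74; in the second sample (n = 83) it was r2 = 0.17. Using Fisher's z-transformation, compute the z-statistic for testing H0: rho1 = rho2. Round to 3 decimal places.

Fisher z-transforms: z1 = atanh(0.74) = 0.950479, z2 = atanh(0.17) = 0.171667; difference d = 0.778812
Var(d) = 1/7 + 1/80 = 0.1428571 + 0.0125000 = 0.1553571
z = d/√Var(d) = 0.778812 / √0.1553571 = 0.778812 / 0.394154 = 1.976

1.976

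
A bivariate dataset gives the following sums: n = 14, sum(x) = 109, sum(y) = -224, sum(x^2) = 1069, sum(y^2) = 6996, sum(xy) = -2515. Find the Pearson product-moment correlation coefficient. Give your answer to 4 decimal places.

-0.8892

Numerator: nΣxy − (Σx)(Σy) = 14·(-2515) − (109)(-224) = -10794
Denominator: √[(nΣx²−(Σx)²)(nΣy²−(Σy)²)]
  nΣx²−(Σx)² = 14·1069 − 11881 = 3085;  nΣy²−(Σy)² = 14·6996 − 50176 = 47768
  √(3085·47768) = √147364280 = 12139.3690
r = -10794 / 12139.3690 = -0.8892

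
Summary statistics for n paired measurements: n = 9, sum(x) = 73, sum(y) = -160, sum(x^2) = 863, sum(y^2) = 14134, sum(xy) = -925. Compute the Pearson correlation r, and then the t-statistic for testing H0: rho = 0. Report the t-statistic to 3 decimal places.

0.577

Numerator: nΣxy − (Σx)(Σy) = 9·(-925) − (73)(-160) = 3355
Denominator: √[(nΣx²−(Σx)²)(nΣy²−(Σy)²)]
  nΣx²−(Σx)² = 9·863 − 5329 = 2438;  nΣy²−(Σy)² = 9·14134 − 25600 = 101606
  √(2438·101606) = √247715428 = 15738.9780
r = 3355 / 15738.9780 = 0.2132
t = r·√(n−2)/√(1−r²) = 0.2132·√7 / √(1−0.045454) = 0.564074 / 0.977009 = 0.577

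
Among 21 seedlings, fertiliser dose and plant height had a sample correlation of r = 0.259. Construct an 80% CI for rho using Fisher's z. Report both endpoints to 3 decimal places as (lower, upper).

(-0.037, 0.513)

z_r = atanh(0.259) = 0.265036;  SE = 1/√(n−3) = 1/√18 = 0.235702
z-limits: 0.265036 ± 1.282·0.235702 = 0.265036 ± 0.302170 = [-0.037134, 0.567206]
ρ-limits: (tanh -0.037134, tanh 0.567206) = (-0.037, 0.513)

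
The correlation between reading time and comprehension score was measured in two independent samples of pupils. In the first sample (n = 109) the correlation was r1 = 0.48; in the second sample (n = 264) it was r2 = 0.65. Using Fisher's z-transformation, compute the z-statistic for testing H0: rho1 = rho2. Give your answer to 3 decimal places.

-2.191

z1 = atanh(0.48) = 0.522984,  z2 = atanh(0.65) = 0.775299
SE = √(1/(n1−3) + 1/(n2−3)) = √(1/106 + 1/261) = √(0.0094340 + 0.0038314) = √0.0132654 = 0.115176
z = (z1 − z2)/SE = (0.522984 − 0.775299) / 0.115176 = -0.252315 / 0.115176 = -2.191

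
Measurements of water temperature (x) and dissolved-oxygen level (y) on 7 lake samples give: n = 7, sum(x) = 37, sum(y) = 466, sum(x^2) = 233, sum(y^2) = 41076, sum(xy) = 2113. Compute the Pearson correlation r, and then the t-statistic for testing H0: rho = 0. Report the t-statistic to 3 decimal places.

Numerator: nΣxy − (Σx)(Σy) = 7·2113 − (37)(466) = -2451
Denominator: √[(nΣx²−(Σx)²)(nΣy²−(Σy)²)]
  nΣx²−(Σx)² = 7·233 − 1369 = 262;  nΣy²−(Σy)² = 7·41076 − 217156 = 70376
  √(262·70376) = √18438512 = 4294.0088
r = -2451 / 4294.0088 = -0.5708
t = r·√(n−2)/√(1−r²) = -0.5708·√5 / √(1−0.325813) = -1.276348 / 0.821089 = -1.554

-1.554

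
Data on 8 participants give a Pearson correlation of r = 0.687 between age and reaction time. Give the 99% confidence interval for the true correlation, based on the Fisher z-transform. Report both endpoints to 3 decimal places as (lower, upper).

z_r = atanh(0.687) = 0.842252;  SE = 1/√(n−3) = 1/√5 = 0.447214
z-limits: 0.842252 ± 2.576·0.447214 = 0.842252 ± 1.152023 = [-0.309771, 1.994275]
ρ-limits: (tanh -0.309771, tanh 1.994275) = (-0.300, 0.964)

(-0.300, 0.964)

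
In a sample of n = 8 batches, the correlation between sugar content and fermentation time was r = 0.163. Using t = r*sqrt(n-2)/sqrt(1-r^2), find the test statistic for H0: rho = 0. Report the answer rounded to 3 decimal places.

0.405

t = r·√(n−2) / √(1−r²) with r = 0.163, n = 8
  = 0.163·√6 / √(1 − 0.026569)
  = 0.163·2.449490 / 0.986626
  = 0.399267 / 0.986626 = 0.405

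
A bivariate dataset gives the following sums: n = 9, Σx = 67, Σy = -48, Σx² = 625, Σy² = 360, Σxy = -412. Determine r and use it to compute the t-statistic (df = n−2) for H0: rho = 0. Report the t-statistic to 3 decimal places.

S_xy = nΣxy − ΣxΣy = 9·(-412) − 67·(-48) = -3708 − (-3216) = -492
S_xx = nΣx² − (Σx)² = 9·625 − 67² = 5625 − 4489 = 1136
S_yy = nΣy² − (Σy)² = 9·360 − (-48)² = 3240 − 2304 = 936
r = S_xy / √(S_xx·S_yy) = -492 / √(1136·936) = -492 / √1063296 = -492 / 1031.1625 = -0.4771
t = r·√(n−2)/√(1−r²) = -0.4771·√7 / √(1−0.227624) = -1.262288 / 0.878849 = -1.436

-1.436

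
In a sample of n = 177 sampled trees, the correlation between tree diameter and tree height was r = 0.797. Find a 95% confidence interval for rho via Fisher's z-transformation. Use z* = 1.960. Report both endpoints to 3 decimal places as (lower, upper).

(0.736, 0.845)

Fisher z: z_r = atanh(r) = ½·ln((1+0.797)/(1−0.797)) = 1.090334
SE(z) = 1/√(n−3) = 1/√174 = 0.075810
95% ⇒ z* = 1.960; margin = 1.960·0.075810 = 0.148588
CI on z-scale: (0.941746, 1.238922)
Back-transform: tanh(0.941746) = 0.736023, tanh(1.238922) = 0.845148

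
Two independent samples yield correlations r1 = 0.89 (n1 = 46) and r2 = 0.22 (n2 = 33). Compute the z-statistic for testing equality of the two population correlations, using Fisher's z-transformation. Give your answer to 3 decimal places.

5.037

z1 = atanh(0.89) = 1.421926,  z2 = atanh(0.22) = 0.223656
SE = √(1/(n1−3) + 1/(n2−3)) = √(1/43 + 1/30) = √(0.0232558 + 0.0333333) = √0.0565891 = 0.237885
z = (z1 − z2)/SE = (1.421926 − 0.223656) / 0.237885 = 1.198270 / 0.237885 = 5.037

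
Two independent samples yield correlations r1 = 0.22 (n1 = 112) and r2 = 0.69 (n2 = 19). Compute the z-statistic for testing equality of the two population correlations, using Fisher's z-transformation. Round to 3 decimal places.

Fisher z-transforms: z1 = atanh(0.22) = 0.223656, z2 = atanh(0.69) = 0.847956; difference d = -0.624300
Var(d) = 1/109 + 1/16 = 0.0091743 + 0.0625000 = 0.0716743
z = d/√Var(d) = -0.624300 / √0.0716743 = -0.624300 / 0.267721 = -2.332

-2.332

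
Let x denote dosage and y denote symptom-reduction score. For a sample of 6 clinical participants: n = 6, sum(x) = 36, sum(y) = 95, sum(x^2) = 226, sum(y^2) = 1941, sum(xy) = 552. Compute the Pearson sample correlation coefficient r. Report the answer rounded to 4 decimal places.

S_xy = nΣxy − ΣxΣy = 6·552 − 36·95 = 3312 − 3420 = -108
S_xx = nΣx² − (Σx)² = 6·226 − 36² = 1356 − 1296 = 60
S_yy = nΣy² − (Σy)² = 6·1941 − 95² = 11646 − 9025 = 2621
r = S_xy / √(S_xx·S_yy) = -108 / √(60·2621) = -108 / √157260 = -108 / 396.5602 = -0.2723

-0.2723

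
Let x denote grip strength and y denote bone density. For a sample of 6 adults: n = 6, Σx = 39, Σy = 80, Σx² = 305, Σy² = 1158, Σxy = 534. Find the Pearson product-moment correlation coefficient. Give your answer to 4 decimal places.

S_xy = nΣxy − ΣxΣy = 6·534 − 39·80 = 3204 − 3120 = 84
S_xx = nΣx² − (Σx)² = 6·305 − 39² = 1830 − 1521 = 309
S_yy = nΣy² − (Σy)² = 6·1158 − 80² = 6948 − 6400 = 548
r = S_xy / √(S_xx·S_yy) = 84 / √(309·548) = 84 / √169332 = 84 / 411.4997 = 0.2041

0.2041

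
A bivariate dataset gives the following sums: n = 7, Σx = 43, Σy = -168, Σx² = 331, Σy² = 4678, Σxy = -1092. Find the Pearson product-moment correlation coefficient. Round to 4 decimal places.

S_xy = nΣxy − ΣxΣy = 7·(-1092) − 43·(-168) = -7644 − (-7224) = -420
S_xx = nΣx² − (Σx)² = 7·331 − 43² = 2317 − 1849 = 468
S_yy = nΣy² − (Σy)² = 7·4678 − (-168)² = 32746 − 28224 = 4522
r = S_xy / √(S_xx·S_yy) = -420 / √(468·4522) = -420 / √2116296 = -420 / 1454.7495 = -0.2887

-0.2887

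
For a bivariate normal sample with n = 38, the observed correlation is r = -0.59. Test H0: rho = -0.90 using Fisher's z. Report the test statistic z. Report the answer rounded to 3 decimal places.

z_r = atanh(-0.59) = -0.677666,  z_0 = atanh(-0.90) = -1.472219
SE = 1/√(n−3) = 1/√35 = 0.169031
z = (z_r − z_0)/SE = (-0.677666 − (-1.472219)) / 0.169031 = 0.794553 / 0.169031 = 4.701

4.701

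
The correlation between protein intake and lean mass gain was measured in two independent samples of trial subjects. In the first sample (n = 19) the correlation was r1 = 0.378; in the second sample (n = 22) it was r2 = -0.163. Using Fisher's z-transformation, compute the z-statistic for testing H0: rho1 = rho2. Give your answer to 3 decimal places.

Fisher z-transforms: z1 = atanh(0.378) = 0.397724, z2 = atanh(-0.163) = -0.164467; difference d = 0.562191
Var(d) = 1/16 + 1/19 = 0.0625000 + 0.0526316 = 0.1151316
z = d/√Var(d) = 0.562191 / √0.1151316 = 0.562191 / 0.339310 = 1.657

1.657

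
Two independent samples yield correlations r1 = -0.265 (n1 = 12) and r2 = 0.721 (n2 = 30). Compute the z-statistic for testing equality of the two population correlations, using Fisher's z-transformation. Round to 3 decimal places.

-3.069

z1 = atanh(-0.265) = -0.271478,  z2 = atanh(0.721) = 0.909725
SE = √(1/(n1−3) + 1/(n2−3)) = √(1/9 + 1/27) = √(0.1111111 + 0.0370370) = √0.1481481 = 0.384900
z = (z1 − z2)/SE = (-0.271478 − 0.909725) / 0.384900 = -1.181203 / 0.384900 = -3.069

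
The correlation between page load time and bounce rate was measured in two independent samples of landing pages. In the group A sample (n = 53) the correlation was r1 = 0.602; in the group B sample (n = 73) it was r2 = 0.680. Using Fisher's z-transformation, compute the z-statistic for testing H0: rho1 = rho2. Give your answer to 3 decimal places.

z1 = atanh(0.602) = 0.696278,  z2 = atanh(0.680) = 0.829114
SE = √(1/(n1−3) + 1/(n2−3)) = √(1/50 + 1/70) = √(0.0200000 + 0.0142857) = √0.0342857 = 0.185164
z = (z1 − z2)/SE = (0.696278 − 0.829114) / 0.185164 = -0.132836 / 0.185164 = -0.717

-0.717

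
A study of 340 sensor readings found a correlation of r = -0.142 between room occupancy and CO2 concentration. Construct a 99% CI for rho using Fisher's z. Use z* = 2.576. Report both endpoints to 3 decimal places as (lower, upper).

(-0.276, -0.003)

Fisher z: z_r = atanh(r) = ½·ln((1+(-0.142))/(1−(-0.142))) = -0.142966
SE(z) = 1/√(n−3) = 1/√337 = 0.054473
99% ⇒ z* = 2.576; margin = 2.576·0.054473 = 0.140322
CI on z-scale: (-0.283288, -0.002644)
Back-transform: tanh(-0.283288) = -0.275945, tanh(-0.002644) = -0.002644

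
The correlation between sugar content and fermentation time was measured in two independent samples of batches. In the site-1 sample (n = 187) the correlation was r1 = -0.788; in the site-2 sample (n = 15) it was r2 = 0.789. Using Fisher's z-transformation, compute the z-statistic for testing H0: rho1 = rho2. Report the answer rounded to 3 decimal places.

-7.166

Fisher z-transforms: z1 = atanh(-0.788) = -1.066133, z2 = atanh(0.789) = 1.068777; difference d = -2.134910
Var(d) = 1/184 + 1/12 = 0.0054348 + 0.0833333 = 0.0887681
z = d/√Var(d) = -2.134910 / √0.0887681 = -2.134910 / 0.297940 = -7.166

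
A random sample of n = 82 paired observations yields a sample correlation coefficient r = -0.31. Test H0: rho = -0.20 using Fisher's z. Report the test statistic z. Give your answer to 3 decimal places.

-1.047

z_r = atanh(-0.31) = -0.320545,  z_0 = atanh(-0.20) = -0.202733
SE = 1/√(n−3) = 1/√79 = 0.112509
z = (z_r − z_0)/SE = (-0.320545 − (-0.202733)) / 0.112509 = -0.117812 / 0.112509 = -1.047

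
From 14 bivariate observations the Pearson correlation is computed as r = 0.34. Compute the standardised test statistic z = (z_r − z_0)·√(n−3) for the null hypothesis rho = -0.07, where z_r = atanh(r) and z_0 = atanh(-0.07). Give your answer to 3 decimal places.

1.407

Fisher z: atanh(0.34) = 0.354093, atanh(-0.07) = -0.070115
z = (z_r − z_0)·√(n−3) = (0.354093 − (-0.070115))·√11 = 0.424208 · 3.316625 = 1.407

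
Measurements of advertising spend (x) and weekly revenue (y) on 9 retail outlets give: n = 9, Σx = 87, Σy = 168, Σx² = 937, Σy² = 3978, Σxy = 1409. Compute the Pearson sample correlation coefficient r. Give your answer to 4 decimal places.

S_xy = nΣxy − ΣxΣy = 9·1409 − 87·168 = 12681 − 14616 = -1935
S_xx = nΣx² − (Σx)² = 9·937 − 87² = 8433 − 7569 = 864
S_yy = nΣy² − (Σy)² = 9·3978 − 168² = 35802 − 28224 = 7578
r = S_xy / √(S_xx·S_yy) = -1935 / √(864·7578) = -1935 / √6547392 = -1935 / 2558.7872 = -0.7562

-0.7562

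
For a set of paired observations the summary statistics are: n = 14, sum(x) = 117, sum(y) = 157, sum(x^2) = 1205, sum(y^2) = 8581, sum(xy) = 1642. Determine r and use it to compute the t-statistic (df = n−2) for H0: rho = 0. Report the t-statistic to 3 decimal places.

Numerator: nΣxy − (Σx)(Σy) = 14·1642 − (117)(157) = 4619
Denominator: √[(nΣx²−(Σx)²)(nΣy²−(Σy)²)]
  nΣx²−(Σx)² = 14·1205 − 13689 = 3181;  nΣy²−(Σy)² = 14·8581 − 24649 = 95485
  √(3181·95485) = √303737785 = 17428.0746
r = 4619 / 17428.0746 = 0.2650
t = r·√(n−2)/√(1−r²) = 0.2650·√12 / √(1−0.070225) = 0.917987 / 0.964248 = 0.952

0.952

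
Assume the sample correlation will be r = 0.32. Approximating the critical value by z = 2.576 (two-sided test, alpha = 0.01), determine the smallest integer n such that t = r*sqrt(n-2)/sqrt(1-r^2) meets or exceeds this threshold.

Need r·√(n−2)/√(1−r²) ≥ 2.576
√(n−2) ≥ 2.576·√(1−0.1024) / 0.32 = 2.576·0.947418 / 0.32 = 7.6267
n−2 ≥ 58.1666  ⇒  n ≥ 60.1666
Smallest integer n = 61

61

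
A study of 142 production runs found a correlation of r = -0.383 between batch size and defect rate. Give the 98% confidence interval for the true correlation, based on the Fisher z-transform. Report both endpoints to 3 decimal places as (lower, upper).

(-0.538, -0.203)

z_r = atanh(-0.383) = -0.403571;  SE = 1/√(n−3) = 1/√139 = 0.084819
z-limits: -0.403571 ± 2.326·0.084819 = -0.403571 ± 0.197289 = [-0.600860, -0.206282]
ρ-limits: (tanh -0.600860, tanh -0.206282) = (-0.538, -0.203)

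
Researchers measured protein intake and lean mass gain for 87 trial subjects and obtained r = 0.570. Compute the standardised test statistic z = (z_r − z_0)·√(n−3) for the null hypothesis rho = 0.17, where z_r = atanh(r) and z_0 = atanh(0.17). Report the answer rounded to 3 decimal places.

4.361

Fisher z: atanh(0.570) = 0.647523, atanh(0.17) = 0.171667
z = (z_r − z_0)·√(n−3) = (0.647523 − 0.171667)·√84 = 0.475856 · 9.165151 = 4.361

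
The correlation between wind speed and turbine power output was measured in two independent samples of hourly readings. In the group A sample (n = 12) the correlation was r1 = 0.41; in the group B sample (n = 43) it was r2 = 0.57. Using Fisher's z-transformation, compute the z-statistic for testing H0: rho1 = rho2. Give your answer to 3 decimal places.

-0.574

z1 = atanh(0.41) = 0.435611,  z2 = atanh(0.57) = 0.647523
SE = √(1/(n1−3) + 1/(n2−3)) = √(1/9 + 1/40) = √(0.1111111 + 0.0250000) = √0.1361111 = 0.368932
z = (z1 − z2)/SE = (0.435611 − 0.647523) / 0.368932 = -0.211912 / 0.368932 = -0.574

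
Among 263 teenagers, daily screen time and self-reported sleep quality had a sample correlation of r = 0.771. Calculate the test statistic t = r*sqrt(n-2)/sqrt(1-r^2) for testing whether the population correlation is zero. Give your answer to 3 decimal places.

t = r·√(n−2) / √(1−r²) with r = 0.771, n = 263
  = 0.771·√261 / √(1 − 0.594441)
  = 0.771·16.155494 / 0.636835
  = 12.455886 / 0.636835 = 19.559

19.559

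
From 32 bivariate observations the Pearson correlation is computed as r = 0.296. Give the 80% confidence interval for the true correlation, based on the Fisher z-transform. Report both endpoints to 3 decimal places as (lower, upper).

(0.067, 0.495)

z_r = atanh(0.296) = 0.305130;  SE = 1/√(n−3) = 1/√29 = 0.185695
z-limits: 0.305130 ± 1.282·0.185695 = 0.305130 ± 0.238061 = [0.067069, 0.543191]
ρ-limits: (tanh 0.067069, tanh 0.543191) = (0.067, 0.495)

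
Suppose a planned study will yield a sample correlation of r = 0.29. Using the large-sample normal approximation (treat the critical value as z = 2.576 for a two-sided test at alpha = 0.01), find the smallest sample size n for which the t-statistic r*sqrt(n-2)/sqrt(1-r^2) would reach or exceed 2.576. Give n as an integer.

75

Need r·√(n−2)/√(1−r²) ≥ 2.576
√(n−2) ≥ 2.576·√(1−0.0841) / 0.29 = 2.576·0.957027 / 0.29 = 8.5010
n−2 ≥ 72.2670  ⇒  n ≥ 74.2670
Smallest integer n = 75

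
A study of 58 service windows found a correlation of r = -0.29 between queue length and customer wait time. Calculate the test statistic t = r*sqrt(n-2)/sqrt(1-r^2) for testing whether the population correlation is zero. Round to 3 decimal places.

-2.268

t = r·√(n−2) / √(1−r²) with r = -0.29, n = 58
  = -0.29·√56 / √(1 − 0.0841)
  = -0.29·7.483315 / 0.957027
  = -2.170161 / 0.957027 = -2.268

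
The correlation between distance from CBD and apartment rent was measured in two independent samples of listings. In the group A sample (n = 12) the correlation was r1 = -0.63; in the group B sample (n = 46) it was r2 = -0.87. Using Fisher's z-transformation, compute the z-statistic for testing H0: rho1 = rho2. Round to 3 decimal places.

1.614

Fisher z-transforms: z1 = atanh(-0.63) = -0.741416, z2 = atanh(-0.87) = -1.333080; difference d = 0.591664
Var(d) = 1/9 + 1/43 = 0.1111111 + 0.0232558 = 0.1343669
z = d/√Var(d) = 0.591664 / √0.1343669 = 0.591664 / 0.366561 = 1.614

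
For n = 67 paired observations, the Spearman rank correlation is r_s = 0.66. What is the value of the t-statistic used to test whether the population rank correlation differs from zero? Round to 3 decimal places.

7.083

t = r_s·√(n−2) / √(1−r_s²) with r_s = 0.66, n = 67
  = 0.66·√65 / √(1 − 0.4356)
  = 0.66·8.062258 / 0.751266
  = 5.321090 / 0.751266 = 7.083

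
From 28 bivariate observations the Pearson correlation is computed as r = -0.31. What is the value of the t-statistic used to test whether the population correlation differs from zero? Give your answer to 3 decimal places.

-1.663

1 − r² = 1 − 0.0961 = 0.9039;  √(1−r²) = 0.950737
√(n−2) = √26 = 5.099020
t = r·√(n−2)/√(1−r²) = -0.31 · 5.099020 / 0.950737 = -1.663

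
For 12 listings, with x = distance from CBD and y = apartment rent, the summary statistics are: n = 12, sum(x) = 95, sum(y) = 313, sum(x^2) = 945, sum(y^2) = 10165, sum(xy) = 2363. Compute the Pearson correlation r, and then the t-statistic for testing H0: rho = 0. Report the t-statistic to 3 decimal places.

-0.595

S_xy = nΣxy − ΣxΣy = 12·2363 − 95·313 = 28356 − 29735 = -1379
S_xx = nΣx² − (Σx)² = 12·945 − 95² = 11340 − 9025 = 2315
S_yy = nΣy² − (Σy)² = 12·10165 − 313² = 121980 − 97969 = 24011
r = S_xy / √(S_xx·S_yy) = -1379 / √(2315·24011) = -1379 / √55585465 = -1379 / 7455.5660 = -0.1850
t = r·√(n−2)/√(1−r²) = -0.1850·√10 / √(1−0.034225) = -0.585021 / 0.982739 = -0.595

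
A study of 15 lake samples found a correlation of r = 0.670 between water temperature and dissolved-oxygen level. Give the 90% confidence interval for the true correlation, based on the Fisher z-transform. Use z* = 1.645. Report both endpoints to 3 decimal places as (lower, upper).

z_r = atanh(0.670) = 0.810743;  SE = 1/√(n−3) = 1/√12 = 0.288675
z-limits: 0.810743 ± 1.645·0.288675 = 0.810743 ± 0.474870 = [0.335873, 1.285613]
ρ-limits: (tanh 0.335873, tanh 1.285613) = (0.324, 0.858)

(0.324, 0.858)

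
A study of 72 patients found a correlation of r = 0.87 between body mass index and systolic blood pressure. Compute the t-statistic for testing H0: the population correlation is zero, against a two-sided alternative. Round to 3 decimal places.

14.763

1 − r² = 1 − 0.7569 = 0.2431;  √(1−r²) = 0.493052
√(n−2) = √70 = 8.366600
t = r·√(n−2)/√(1−r²) = 0.87 · 8.366600 / 0.493052 = 14.763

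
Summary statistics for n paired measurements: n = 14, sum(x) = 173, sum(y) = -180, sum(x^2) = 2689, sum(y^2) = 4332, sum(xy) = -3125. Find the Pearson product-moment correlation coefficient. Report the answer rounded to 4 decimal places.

S_xy = nΣxy − ΣxΣy = 14·(-3125) − 173·(-180) = -43750 − (-31140) = -12610
S_xx = nΣx² − (Σx)² = 14·2689 − 173² = 37646 − 29929 = 7717
S_yy = nΣy² − (Σy)² = 14·4332 − (-180)² = 60648 − 32400 = 28248
r = S_xy / √(S_xx·S_yy) = -12610 / √(7717·28248) = -12610 / √217989816 = -12610 / 14764.4782 = -0.8541

-0.8541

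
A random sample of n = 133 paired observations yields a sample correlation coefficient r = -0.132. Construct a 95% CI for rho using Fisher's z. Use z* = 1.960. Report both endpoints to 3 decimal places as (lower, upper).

Fisher z: z_r = atanh(r) = ½·ln((1+(-0.132))/(1−(-0.132))) = -0.132775
SE(z) = 1/√(n−3) = 1/√130 = 0.087706
95% ⇒ z* = 1.960; margin = 1.960·0.087706 = 0.171904
CI on z-scale: (-0.304679, 0.039129)
Back-transform: tanh(-0.304679) = -0.295589, tanh(0.039129) = 0.039109

(-0.296, 0.039)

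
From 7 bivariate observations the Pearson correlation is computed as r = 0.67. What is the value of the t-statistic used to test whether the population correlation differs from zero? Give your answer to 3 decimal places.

2.018

t = r·√(n−2) / √(1−r²) with r = 0.67, n = 7
  = 0.67·√5 / √(1 − 0.4489)
  = 0.67·2.236068 / 0.742361
  = 1.498166 / 0.742361 = 2.018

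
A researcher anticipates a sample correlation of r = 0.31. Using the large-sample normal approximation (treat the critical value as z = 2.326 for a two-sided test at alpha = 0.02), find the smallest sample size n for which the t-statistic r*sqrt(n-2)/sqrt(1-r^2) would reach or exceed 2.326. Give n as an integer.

r√(n−2)/√(1−r²) ≥ 2.326  ⇔  n−2 ≥ (2.326)²·(1−r²)/r²
(1−r²)/r² = (1−0.0961)/0.0961 = 9.4058
n ≥ 2 + 5.410276·9.4058 = 2 + 50.8880 = 52.8880
⌈52.8880⌉ = 53

53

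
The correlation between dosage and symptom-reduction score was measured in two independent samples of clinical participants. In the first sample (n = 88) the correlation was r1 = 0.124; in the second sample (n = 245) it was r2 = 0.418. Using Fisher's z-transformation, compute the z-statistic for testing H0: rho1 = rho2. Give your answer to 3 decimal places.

Fisher z-transforms: z1 = atanh(0.124) = 0.124641, z2 = atanh(0.418) = 0.445266; difference d = -0.320625
Var(d) = 1/85 + 1/242 = 0.0117647 + 0.0041322 = 0.0158969
z = d/√Var(d) = -0.320625 / √0.0158969 = -0.320625 / 0.126083 = -2.543

-2.543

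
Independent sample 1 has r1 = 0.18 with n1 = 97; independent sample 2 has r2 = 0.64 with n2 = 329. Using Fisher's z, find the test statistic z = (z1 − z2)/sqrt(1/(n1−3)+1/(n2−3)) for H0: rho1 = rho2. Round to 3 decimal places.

-4.922

Fisher z-transforms: z1 = atanh(0.18) = 0.181983, z2 = atanh(0.64) = 0.758174; difference d = -0.576191
Var(d) = 1/94 + 1/326 = 0.0106383 + 0.0030675 = 0.0137058
z = d/√Var(d) = -0.576191 / √0.0137058 = -0.576191 / 0.117072 = -4.922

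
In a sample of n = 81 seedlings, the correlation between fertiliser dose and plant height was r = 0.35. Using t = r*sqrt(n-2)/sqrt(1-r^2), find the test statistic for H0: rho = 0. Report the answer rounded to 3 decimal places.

1 − r² = 1 − 0.1225 = 0.8775;  √(1−r²) = 0.936750
√(n−2) = √79 = 8.888194
t = r·√(n−2)/√(1−r²) = 0.35 · 8.888194 / 0.936750 = 3.321

3.321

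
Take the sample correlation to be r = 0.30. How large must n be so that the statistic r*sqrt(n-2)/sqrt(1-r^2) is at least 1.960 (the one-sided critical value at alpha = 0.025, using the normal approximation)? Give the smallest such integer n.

r√(n−2)/√(1−r²) ≥ 1.960  ⇔  n−2 ≥ (1.960)²·(1−r²)/r²
(1−r²)/r² = (1−0.0900)/0.0900 = 10.1111
n ≥ 2 + 3.8416·10.1111 = 2 + 38.8428 = 40.8428
⌈40.8428⌉ = 41

41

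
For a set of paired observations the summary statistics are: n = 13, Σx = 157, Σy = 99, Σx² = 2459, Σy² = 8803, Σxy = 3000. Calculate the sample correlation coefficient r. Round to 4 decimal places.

Numerator: nΣxy − (Σx)(Σy) = 13·3000 − (157)(99) = 23457
Denominator: √[(nΣx²−(Σx)²)(nΣy²−(Σy)²)]
  nΣx²−(Σx)² = 13·2459 − 24649 = 7318;  nΣy²−(Σy)² = 13·8803 − 9801 = 104638
  √(7318·104638) = √765740884 = 27672.0235
r = 23457 / 27672.0235 = 0.8477

0.8477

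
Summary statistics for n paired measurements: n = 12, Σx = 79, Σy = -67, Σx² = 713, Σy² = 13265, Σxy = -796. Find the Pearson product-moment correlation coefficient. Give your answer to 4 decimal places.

-0.2251

S_xy = nΣxy − ΣxΣy = 12·(-796) − 79·(-67) = -9552 − (-5293) = -4259
S_xx = nΣx² − (Σx)² = 12·713 − 79² = 8556 − 6241 = 2315
S_yy = nΣy² − (Σy)² = 12·13265 − (-67)² = 159180 − 4489 = 154691
r = S_xy / √(S_xx·S_yy) = -4259 / √(2315·154691) = -4259 / √358109665 = -4259 / 18923.7857 = -0.2251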